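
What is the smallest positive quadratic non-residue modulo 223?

3

(2/223) = +1, so 2 is a residue.
(3/223) = −1, so 3 is the smallest positive non-residue mod 223.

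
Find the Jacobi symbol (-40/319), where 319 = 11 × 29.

-1

First reduce: -40 ≡ 279 (mod 319).
Reciprocity: 279 ≡ 3 and 319 ≡ 3 (mod 4), so (279/319) = −(319/279).
Reduce top mod 279: now compute (40/279).
Pull out 2^3: since 279 ≡ 7 (mod 8), (2/279) = +1, so (2/279)^3 = +1.
Reciprocity: 5 ≡ 1 and 279 ≡ 3 (mod 4), so (5/279) = +(279/5).
Reduce top mod 5: now compute (4/5).
Pull out 2^2: since 5 ≡ 5 (mod 8), (2/5) = -1, so (2/5)^2 = +1.
Reached (1/5) = 1. Collecting the sign flips along the way, the symbol is -1.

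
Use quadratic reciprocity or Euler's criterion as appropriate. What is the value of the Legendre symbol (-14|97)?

Euler's criterion: (-14/97) ≡ 83^48 (mod 97).
83^2 ≡ 2 (mod 97)
83^4 ≡ 4 (mod 97)
83^8 ≡ 16 (mod 97)
83^16 ≡ 62 (mod 97)
83^32 ≡ 61 (mod 97)
83^48 = 83^(32+16) ≡ 96 (mod 97).
Result is 96 ≡ −1, so (-14/97) = −1.

-1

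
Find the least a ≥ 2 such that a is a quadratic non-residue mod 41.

3

(2/41) = +1, so 2 is a residue.
(3/41) = −1, so 3 is the smallest positive non-residue mod 41.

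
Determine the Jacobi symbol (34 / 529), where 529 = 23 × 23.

1

Pull out 2: since 529 ≡ 1 (mod 8), (2/529) = +1.
Reciprocity: 17 ≡ 1 and 529 ≡ 1 (mod 4), so (17/529) = +(529/17).
Reduce top mod 17: now compute (2/17).
Pull out 2: since 17 ≡ 1 (mod 8), (2/17) = +1.
Reached (1/17) = 1. Collecting the sign flips along the way, the symbol is +1.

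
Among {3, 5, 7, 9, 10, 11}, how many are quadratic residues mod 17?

1

(3/17) = -1 → non-residue.
(5/17) = -1 → non-residue.
(7/17) = -1 → non-residue.
(9/17) = +1 → QR.
(10/17) = -1 → non-residue.
(11/17) = -1 → non-residue.
Total quadratic residues among the 6: 1.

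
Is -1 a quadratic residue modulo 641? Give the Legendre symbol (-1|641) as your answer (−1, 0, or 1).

First reduce: -1 ≡ 640 (mod 641).
Pull out 2^7: since 641 ≡ 1 (mod 8), (2/641) = +1, so (2/641)^7 = +1.
Reciprocity: 5 ≡ 1 and 641 ≡ 1 (mod 4), so (5/641) = +(641/5).
Reduce top mod 5: now compute (1/5).
Reached (1/5) = 1. Collecting the sign flips along the way, the symbol is +1.

1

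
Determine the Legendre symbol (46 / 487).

Euler's criterion: (46/487) ≡ 46^243 (mod 487).
46^2 ≡ 168 (mod 487)
46^4 ≡ 465 (mod 487)
46^8 ≡ 484 (mod 487)
46^16 ≡ 9 (mod 487)
46^32 ≡ 81 (mod 487)
46^64 ≡ 230 (mod 487)
46^128 ≡ 304 (mod 487)
46^243 = 46^(128+64+32+16+2+1) ≡ 486 (mod 487).
Result is 486 ≡ −1, so (46/487) = −1.

-1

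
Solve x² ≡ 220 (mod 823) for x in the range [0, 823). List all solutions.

Since 823 ≡ 3 (mod 4), a square root of 220 is 220^((823+1)/4) = 220^206 mod 823.
Repeated squaring: 220^2≡666, 220^4≡782, 220^8≡35, 220^16≡402, 220^32≡296, 220^64≡378, 220^128≡505 (mod 823).
220^206 = 220^(128+64+8+4+2) ≡ 469 (mod 823).
Check: 469² = 219961 ≡ 220 (mod 823). The two roots are 354 and 469.

354, 469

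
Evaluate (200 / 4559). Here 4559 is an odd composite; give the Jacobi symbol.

Pull out 2^3: since 4559 ≡ 7 (mod 8), (2/4559) = +1, so (2/4559)^3 = +1.
Reciprocity: 25 ≡ 1 and 4559 ≡ 3 (mod 4), so (25/4559) = +(4559/25).
Reduce top mod 25: now compute (9/25).
Reciprocity: 9 ≡ 1 and 25 ≡ 1 (mod 4), so (9/25) = +(25/9).
Reduce top mod 9: now compute (7/9).
Reciprocity: 7 ≡ 3 and 9 ≡ 1 (mod 4), so (7/9) = +(9/7).
Reduce top mod 7: now compute (2/7).
Pull out 2: since 7 ≡ 7 (mod 8), (2/7) = +1.
Reached (1/7) = 1. Collecting the sign flips along the way, the symbol is +1.

1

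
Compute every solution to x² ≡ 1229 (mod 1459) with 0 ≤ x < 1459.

668, 791

Since 1459 ≡ 3 (mod 4), a square root of 1229 is 1229^((1459+1)/4) = 1229^365 mod 1459.
Repeated squaring: 1229^2≡376, 1229^4≡1312, 1229^8≡1183, 1229^16≡308, 1229^32≡29, 1229^64≡841, 1229^128≡1125, 1229^256≡672 (mod 1459).
1229^365 = 1229^(256+64+32+8+4+1) ≡ 668 (mod 1459).
Check: 668² = 446224 ≡ 1229 (mod 1459). The two roots are 668 and 791.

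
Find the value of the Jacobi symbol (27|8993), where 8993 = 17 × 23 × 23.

-1

Reciprocity: 27 ≡ 3 and 8993 ≡ 1 (mod 4), so (27/8993) = +(8993/27).
Reduce top mod 27: now compute (2/27).
Pull out 2: since 27 ≡ 3 (mod 8), (2/27) = -1.
Reached (1/27) = 1. Collecting the sign flips along the way, the symbol is -1.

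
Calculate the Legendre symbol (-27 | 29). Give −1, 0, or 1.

-1

First reduce: -27 ≡ 2 (mod 29).
Pull out 2: since 29 ≡ 5 (mod 8), (2/29) = -1.
Reached (1/29) = 1. Collecting the sign flips along the way, the symbol is -1.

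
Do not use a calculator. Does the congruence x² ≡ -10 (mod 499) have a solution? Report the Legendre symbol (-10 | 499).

1

First reduce: -10 ≡ 489 (mod 499).
Reciprocity: 489 ≡ 1 and 499 ≡ 3 (mod 4), so (489/499) = +(499/489).
Reduce top mod 489: now compute (10/489).
Pull out 2: since 489 ≡ 1 (mod 8), (2/489) = +1.
Reciprocity: 5 ≡ 1 and 489 ≡ 1 (mod 4), so (5/489) = +(489/5).
Reduce top mod 5: now compute (4/5).
Pull out 2^2: since 5 ≡ 5 (mod 8), (2/5) = -1, so (2/5)^2 = +1.
Reached (1/5) = 1. Collecting the sign flips along the way, the symbol is +1.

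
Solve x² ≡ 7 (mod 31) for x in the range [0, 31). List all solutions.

10, 21

Since 31 ≡ 3 (mod 4), a square root of 7 is 7^((31+1)/4) = 7^8 mod 31.
Repeated squaring: 7^2≡18, 7^4≡14, 7^8≡10 (mod 31).
7^8 = 7^(8) ≡ 10 (mod 31).
Check: 10² = 100 ≡ 7 (mod 31). The two roots are 10 and 21.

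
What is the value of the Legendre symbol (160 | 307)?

Pull out 2^5: since 307 ≡ 3 (mod 8), (2/307) = -1, so (2/307)^5 = -1.
Reciprocity: 5 ≡ 1 and 307 ≡ 3 (mod 4), so (5/307) = +(307/5).
Reduce top mod 5: now compute (2/5).
Pull out 2: since 5 ≡ 5 (mod 8), (2/5) = -1.
Reached (1/5) = 1. Collecting the sign flips along the way, the symbol is +1.

1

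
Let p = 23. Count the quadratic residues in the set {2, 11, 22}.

(2/23) = +1 → QR.
(11/23) = -1 → non-residue.
(22/23) = -1 → non-residue.
Total quadratic residues among the 3: 1.

1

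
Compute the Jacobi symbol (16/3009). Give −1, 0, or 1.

Pull out 2^4: since 3009 ≡ 1 (mod 8), (2/3009) = +1, so (2/3009)^4 = +1.
Reached (1/3009) = 1. Collecting the sign flips along the way, the symbol is +1.

1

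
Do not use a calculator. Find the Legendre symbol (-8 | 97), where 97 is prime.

Euler's criterion: (-8/97) ≡ 89^48 (mod 97).
89^2 ≡ 64 (mod 97)
89^4 ≡ 22 (mod 97)
89^8 ≡ 96 (mod 97)
89^16 ≡ 1 (mod 97)
89^32 ≡ 1 (mod 97)
89^48 = 89^(32+16) ≡ 1 (mod 97).
Result is 1, so (-8/97) = 1.

1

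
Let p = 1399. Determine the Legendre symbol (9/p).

1

Reciprocity: 9 ≡ 1 and 1399 ≡ 3 (mod 4), so (9/1399) = +(1399/9).
Reduce top mod 9: now compute (4/9).
Pull out 2^2: since 9 ≡ 1 (mod 8), (2/9) = +1, so (2/9)^2 = +1.
Reached (1/9) = 1. Collecting the sign flips along the way, the symbol is +1.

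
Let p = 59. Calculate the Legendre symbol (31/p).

-1

Reciprocity: 31 ≡ 3 and 59 ≡ 3 (mod 4), so (31/59) = −(59/31).
Reduce top mod 31: now compute (28/31).
Pull out 2^2: since 31 ≡ 7 (mod 8), (2/31) = +1, so (2/31)^2 = +1.
Reciprocity: 7 ≡ 3 and 31 ≡ 3 (mod 4), so (7/31) = −(31/7).
Reduce top mod 7: now compute (3/7).
Reciprocity: 3 ≡ 3 and 7 ≡ 3 (mod 4), so (3/7) = −(7/3).
Reduce top mod 3: now compute (1/3).
Reached (1/3) = 1. Collecting the sign flips along the way, the symbol is -1.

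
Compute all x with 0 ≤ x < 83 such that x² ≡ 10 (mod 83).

Since 83 ≡ 3 (mod 4), a square root of 10 is 10^((83+1)/4) = 10^21 mod 83.
Repeated squaring: 10^2≡17, 10^4≡40, 10^8≡23, 10^16≡31 (mod 83).
10^21 = 10^(16+4+1) ≡ 33 (mod 83).
Check: 33² = 1089 ≡ 10 (mod 83). The two roots are 33 and 50.

33, 50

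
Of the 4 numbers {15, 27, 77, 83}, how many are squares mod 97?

(15/97) = -1 → non-residue.
(27/97) = +1 → QR.
(77/97) = -1 → non-residue.
(83/97) = -1 → non-residue.
Total quadratic residues among the 4: 1.

1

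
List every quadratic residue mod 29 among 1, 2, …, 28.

Square k = 1,…,14 (k and 29−k give the same square):
1²=1, 2²=4, 3²=9, 4²=16, 5²=25, 6²≡7, 7²≡20, 8²≡6, 9²≡23, 10²≡13, 11²≡5, 12²≡28, 13²≡24, 14²≡22 (mod 29).
So the quadratic residues mod 29 are {1, 4, 5, 6, 7, 9, 13, 16, 20, 22, 23, 24, 25, 28}.

1, 4, 5, 6, 7, 9, 13, 16, 20, 22, 23, 24, 25, 28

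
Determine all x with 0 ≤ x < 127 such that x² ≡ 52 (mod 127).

59, 68

Since 127 ≡ 3 (mod 4), a square root of 52 is 52^((127+1)/4) = 52^32 mod 127.
Repeated squaring: 52^2≡37, 52^4≡99, 52^8≡22, 52^16≡103, 52^32≡68 (mod 127).
52^32 = 52^(32) ≡ 68 (mod 127).
Check: 68² = 4624 ≡ 52 (mod 127). The two roots are 59 and 68.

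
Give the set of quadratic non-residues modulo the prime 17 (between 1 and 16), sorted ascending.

3 5 6 7 10 11 12 14

Square k = 1,…,8 (k and 17−k give the same square):
1²=1, 2²=4, 3²=9, 4²=16, 5²≡8, 6²≡2, 7²≡15, 8²≡13 (mod 17).
The residues are {1, 2, 4, 8, 9, 13, 15, 16}; the non-residues are the remaining 8 nonzero classes.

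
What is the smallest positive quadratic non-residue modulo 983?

(2/983) = +1, so 2 is a residue.
(3/983) = +1, so 3 is a residue.
(4/983) = +1, so 4 is a residue.
(5/983) = −1, so 5 is the smallest positive non-residue mod 983.

5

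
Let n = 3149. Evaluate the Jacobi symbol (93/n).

Reciprocity: 93 ≡ 1 and 3149 ≡ 1 (mod 4), so (93/3149) = +(3149/93).
Reduce top mod 93: now compute (80/93).
Pull out 2^4: since 93 ≡ 5 (mod 8), (2/93) = -1, so (2/93)^4 = +1.
Reciprocity: 5 ≡ 1 and 93 ≡ 1 (mod 4), so (5/93) = +(93/5).
Reduce top mod 5: now compute (3/5).
Reciprocity: 3 ≡ 3 and 5 ≡ 1 (mod 4), so (3/5) = +(5/3).
Reduce top mod 3: now compute (2/3).
Pull out 2: since 3 ≡ 3 (mod 8), (2/3) = -1.
Reached (1/3) = 1. Collecting the sign flips along the way, the symbol is -1.

-1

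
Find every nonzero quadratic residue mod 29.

Square k = 1,…,14 (k and 29−k give the same square):
1²=1, 2²=4, 3²=9, 4²=16, 5²=25, 6²≡7, 7²≡20, 8²≡6, 9²≡23, 10²≡13, 11²≡5, 12²≡28, 13²≡24, 14²≡22 (mod 29).
So the quadratic residues mod 29 are {1, 4, 5, 6, 7, 9, 13, 16, 20, 22, 23, 24, 25, 28}.

1 4 5 6 7 9 13 16 20 22 23 24 25 28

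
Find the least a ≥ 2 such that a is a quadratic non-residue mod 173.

(2/173) = −1, so 2 is the smallest positive non-residue mod 173.

2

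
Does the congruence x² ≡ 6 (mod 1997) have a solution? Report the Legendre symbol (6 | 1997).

Pull out 2: since 1997 ≡ 5 (mod 8), (2/1997) = -1.
Reciprocity: 3 ≡ 3 and 1997 ≡ 1 (mod 4), so (3/1997) = +(1997/3).
Reduce top mod 3: now compute (2/3).
Pull out 2: since 3 ≡ 3 (mod 8), (2/3) = -1.
Reached (1/3) = 1. Collecting the sign flips along the way, the symbol is +1.

1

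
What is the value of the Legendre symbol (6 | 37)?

-1

Pull out 2: since 37 ≡ 5 (mod 8), (2/37) = -1.
Reciprocity: 3 ≡ 3 and 37 ≡ 1 (mod 4), so (3/37) = +(37/3).
Reduce top mod 3: now compute (1/3).
Reached (1/3) = 1. Collecting the sign flips along the way, the symbol is -1.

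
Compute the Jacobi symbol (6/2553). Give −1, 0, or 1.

0

Pull out 2: since 2553 ≡ 1 (mod 8), (2/2553) = +1.
Reciprocity: 3 ≡ 3 and 2553 ≡ 1 (mod 4), so (3/2553) = +(2553/3).
Reduce top mod 3: now compute (0/3).
Top reduces to 0: gcd > 1, so the symbol is 0.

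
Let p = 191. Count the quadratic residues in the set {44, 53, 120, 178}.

1

(44/191) = -1 → non-residue.
(53/191) = -1 → non-residue.
(120/191) = +1 → QR.
(178/191) = -1 → non-residue.
Total quadratic residues among the 4: 1.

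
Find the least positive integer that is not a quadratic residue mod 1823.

(2/1823) = +1, so 2 is a residue.
(3/1823) = +1, so 3 is a residue.
(4/1823) = +1, so 4 is a residue.
(5/1823) = −1, so 5 is the smallest positive non-residue mod 1823.

5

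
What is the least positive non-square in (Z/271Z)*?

3

(2/271) = +1, so 2 is a residue.
(3/271) = −1, so 3 is the smallest positive non-residue mod 271.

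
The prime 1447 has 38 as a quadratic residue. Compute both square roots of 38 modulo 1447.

Since 1447 ≡ 3 (mod 4), a square root of 38 is 38^((1447+1)/4) = 38^362 mod 1447.
Repeated squaring: 38^2≡1444, 38^4≡9, 38^8≡81, 38^16≡773, 38^32≡1365, 38^64≡936, 38^128≡661, 38^256≡1374 (mod 1447).
38^362 = 38^(256+64+32+8+2) ≡ 277 (mod 1447).
Check: 277² = 76729 ≡ 38 (mod 1447). The two roots are 277 and 1170.

277, 1170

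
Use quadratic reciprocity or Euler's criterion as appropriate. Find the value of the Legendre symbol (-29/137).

-1

Euler's criterion: (-29/137) ≡ 108^68 (mod 137).
108^2 ≡ 19 (mod 137)
108^4 ≡ 87 (mod 137)
108^8 ≡ 34 (mod 137)
108^16 ≡ 60 (mod 137)
108^32 ≡ 38 (mod 137)
108^64 ≡ 74 (mod 137)
108^68 = 108^(64+4) ≡ 136 (mod 137).
Result is 136 ≡ −1, so (-29/137) = −1.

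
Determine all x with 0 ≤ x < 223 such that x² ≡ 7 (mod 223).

Since 223 ≡ 3 (mod 4), a square root of 7 is 7^((223+1)/4) = 7^56 mod 223.
Repeated squaring: 7^2≡49, 7^4≡171, 7^8≡28, 7^16≡115, 7^32≡68 (mod 223).
7^56 = 7^(32+16+8) ≡ 197 (mod 223).
Check: 197² = 38809 ≡ 7 (mod 223). The two roots are 26 and 197.

26, 197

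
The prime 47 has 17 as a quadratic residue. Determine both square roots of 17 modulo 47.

8, 39

Since 47 ≡ 3 (mod 4), a square root of 17 is 17^((47+1)/4) = 17^12 mod 47.
Repeated squaring: 17^2≡7, 17^4≡2, 17^8≡4 (mod 47).
17^12 = 17^(8+4) ≡ 8 (mod 47).
Check: 8² = 64 ≡ 17 (mod 47). The two roots are 8 and 39.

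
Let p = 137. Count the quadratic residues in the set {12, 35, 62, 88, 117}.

1

(12/137) = -1 → non-residue.
(35/137) = -1 → non-residue.
(62/137) = -1 → non-residue.
(88/137) = +1 → QR.
(117/137) = -1 → non-residue.
Total quadratic residues among the 5: 1.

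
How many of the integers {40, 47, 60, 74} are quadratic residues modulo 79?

1

(40/79) = +1 → QR.
(47/79) = -1 → non-residue.
(60/79) = -1 → non-residue.
(74/79) = -1 → non-residue.
Total quadratic residues among the 4: 1.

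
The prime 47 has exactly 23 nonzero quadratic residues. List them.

1,2,3,4,6,7,8,9,12,14,16,17,18,21,24,25,27,28,32,34,36,37,42

Square k = 1,…,23 (k and 47−k give the same square):
1²=1, 2²=4, 3²=9, 4²=16, 5²=25, 6²=36, 7²≡2, 8²≡17, 9²≡34, 10²≡6, 11²≡27, 12²≡3, 13²≡28, 14²≡8, 15²≡37, 16²≡21, 17²≡7, 18²≡42, 19²≡32, 20²≡24, 21²≡18, 22²≡14, 23²≡12 (mod 47).
So the quadratic residues mod 47 are {1, 2, 3, 4, 6, 7, 8, 9, 12, 14, 16, 17, 18, 21, 24, 25, 27, 28, 32, 34, 36, 37, 42}.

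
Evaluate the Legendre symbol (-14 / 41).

Euler's criterion: (-14/41) ≡ 27^20 (mod 41).
27^2 ≡ 32 (mod 41)
27^4 ≡ 40 (mod 41)
27^8 ≡ 1 (mod 41)
27^16 ≡ 1 (mod 41)
27^20 = 27^(16+4) ≡ 40 (mod 41).
Result is 40 ≡ −1, so (-14/41) = −1.

-1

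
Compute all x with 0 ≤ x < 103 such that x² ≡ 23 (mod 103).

34, 69

Since 103 ≡ 3 (mod 4), a square root of 23 is 23^((103+1)/4) = 23^26 mod 103.
Repeated squaring: 23^2≡14, 23^4≡93, 23^8≡100, 23^16≡9 (mod 103).
23^26 = 23^(16+8+2) ≡ 34 (mod 103).
Check: 34² = 1156 ≡ 23 (mod 103). The two roots are 34 and 69.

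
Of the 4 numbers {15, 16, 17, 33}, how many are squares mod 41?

2

(15/41) = -1 → non-residue.
(16/41) = +1 → QR.
(17/41) = -1 → non-residue.
(33/41) = +1 → QR.
Total quadratic residues among the 4: 2.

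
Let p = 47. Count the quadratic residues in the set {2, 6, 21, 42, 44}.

4

(2/47) = +1 → QR.
(6/47) = +1 → QR.
(21/47) = +1 → QR.
(42/47) = +1 → QR.
(44/47) = -1 → non-residue.
Total quadratic residues among the 5: 4.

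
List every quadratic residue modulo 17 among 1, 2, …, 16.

Square k = 1,…,8 (k and 17−k give the same square):
1²=1, 2²=4, 3²=9, 4²=16, 5²≡8, 6²≡2, 7²≡15, 8²≡13 (mod 17).
So the quadratic residues mod 17 are {1, 2, 4, 8, 9, 13, 15, 16}.

1 2 4 8 9 13 15 16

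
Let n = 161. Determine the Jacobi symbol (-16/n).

1

First reduce: -16 ≡ 145 (mod 161).
Reciprocity: 145 ≡ 1 and 161 ≡ 1 (mod 4), so (145/161) = +(161/145).
Reduce top mod 145: now compute (16/145).
Pull out 2^4: since 145 ≡ 1 (mod 8), (2/145) = +1, so (2/145)^4 = +1.
Reached (1/145) = 1. Collecting the sign flips along the way, the symbol is +1.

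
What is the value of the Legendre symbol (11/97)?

Reciprocity: 11 ≡ 3 and 97 ≡ 1 (mod 4), so (11/97) = +(97/11).
Reduce top mod 11: now compute (9/11).
Reciprocity: 9 ≡ 1 and 11 ≡ 3 (mod 4), so (9/11) = +(11/9).
Reduce top mod 9: now compute (2/9).
Pull out 2: since 9 ≡ 1 (mod 8), (2/9) = +1.
Reached (1/9) = 1. Collecting the sign flips along the way, the symbol is +1.

1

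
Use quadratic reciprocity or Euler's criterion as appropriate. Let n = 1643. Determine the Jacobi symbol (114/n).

Pull out 2: since 1643 ≡ 3 (mod 8), (2/1643) = -1.
Reciprocity: 57 ≡ 1 and 1643 ≡ 3 (mod 4), so (57/1643) = +(1643/57).
Reduce top mod 57: now compute (47/57).
Reciprocity: 47 ≡ 3 and 57 ≡ 1 (mod 4), so (47/57) = +(57/47).
Reduce top mod 47: now compute (10/47).
Pull out 2: since 47 ≡ 7 (mod 8), (2/47) = +1.
Reciprocity: 5 ≡ 1 and 47 ≡ 3 (mod 4), so (5/47) = +(47/5).
Reduce top mod 5: now compute (2/5).
Pull out 2: since 5 ≡ 5 (mod 8), (2/5) = -1.
Reached (1/5) = 1. Collecting the sign flips along the way, the symbol is +1.

1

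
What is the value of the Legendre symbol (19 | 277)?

1

Reciprocity: 19 ≡ 3 and 277 ≡ 1 (mod 4), so (19/277) = +(277/19).
Reduce top mod 19: now compute (11/19).
Reciprocity: 11 ≡ 3 and 19 ≡ 3 (mod 4), so (11/19) = −(19/11).
Reduce top mod 11: now compute (8/11).
Pull out 2^3: since 11 ≡ 3 (mod 8), (2/11) = -1, so (2/11)^3 = -1.
Reached (1/11) = 1. Collecting the sign flips along the way, the symbol is +1.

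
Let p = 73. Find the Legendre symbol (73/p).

0

First reduce: 73 ≡ 0 (mod 73).
Top reduces to 0: gcd > 1, so the symbol is 0.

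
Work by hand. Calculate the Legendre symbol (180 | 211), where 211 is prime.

Pull out 2^2: since 211 ≡ 3 (mod 8), (2/211) = -1, so (2/211)^2 = +1.
Reciprocity: 45 ≡ 1 and 211 ≡ 3 (mod 4), so (45/211) = +(211/45).
Reduce top mod 45: now compute (31/45).
Reciprocity: 31 ≡ 3 and 45 ≡ 1 (mod 4), so (31/45) = +(45/31).
Reduce top mod 31: now compute (14/31).
Pull out 2: since 31 ≡ 7 (mod 8), (2/31) = +1.
Reciprocity: 7 ≡ 3 and 31 ≡ 3 (mod 4), so (7/31) = −(31/7).
Reduce top mod 7: now compute (3/7).
Reciprocity: 3 ≡ 3 and 7 ≡ 3 (mod 4), so (3/7) = −(7/3).
Reduce top mod 3: now compute (1/3).
Reached (1/3) = 1. Collecting the sign flips along the way, the symbol is +1.

1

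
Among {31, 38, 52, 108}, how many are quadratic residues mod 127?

(31/127) = +1 → QR.
(38/127) = +1 → QR.
(52/127) = +1 → QR.
(108/127) = -1 → non-residue.
Total quadratic residues among the 4: 3.

3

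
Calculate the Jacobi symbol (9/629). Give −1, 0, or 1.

1

Reciprocity: 9 ≡ 1 and 629 ≡ 1 (mod 4), so (9/629) = +(629/9).
Reduce top mod 9: now compute (8/9).
Pull out 2^3: since 9 ≡ 1 (mod 8), (2/9) = +1, so (2/9)^3 = +1.
Reached (1/9) = 1. Collecting the sign flips along the way, the symbol is +1.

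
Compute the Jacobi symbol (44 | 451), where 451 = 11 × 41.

0

Pull out 2^2: since 451 ≡ 3 (mod 8), (2/451) = -1, so (2/451)^2 = +1.
Reciprocity: 11 ≡ 3 and 451 ≡ 3 (mod 4), so (11/451) = −(451/11).
Reduce top mod 11: now compute (0/11).
Top reduces to 0: gcd > 1, so the symbol is 0.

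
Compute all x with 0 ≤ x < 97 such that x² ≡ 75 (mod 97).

97 ≡ 1 (mod 4), so we find a root by search.
Trying successive values, 47² = 2209 ≡ 75 (mod 97). The other root is 97 − 47 = 50.

47, 50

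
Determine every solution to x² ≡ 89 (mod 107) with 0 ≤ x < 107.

14, 93

Since 107 ≡ 3 (mod 4), a square root of 89 is 89^((107+1)/4) = 89^27 mod 107.
Repeated squaring: 89^2≡3, 89^4≡9, 89^8≡81, 89^16≡34 (mod 107).
89^27 = 89^(16+8+2+1) ≡ 14 (mod 107).
Check: 14² = 196 ≡ 89 (mod 107). The two roots are 14 and 93.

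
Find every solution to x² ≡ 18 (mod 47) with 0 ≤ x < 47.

21, 26

Since 47 ≡ 3 (mod 4), a square root of 18 is 18^((47+1)/4) = 18^12 mod 47.
Repeated squaring: 18^2≡42, 18^4≡25, 18^8≡14 (mod 47).
18^12 = 18^(8+4) ≡ 21 (mod 47).
Check: 21² = 441 ≡ 18 (mod 47). The two roots are 21 and 26.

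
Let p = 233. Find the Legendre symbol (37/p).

Euler's criterion: (37/233) ≡ 37^116 (mod 233).
37^2 ≡ 204 (mod 233)
37^4 ≡ 142 (mod 233)
37^8 ≡ 126 (mod 233)
37^16 ≡ 32 (mod 233)
37^32 ≡ 92 (mod 233)
37^64 ≡ 76 (mod 233)
37^116 = 37^(64+32+16+4) ≡ 1 (mod 233).
Result is 1, so (37/233) = 1.

1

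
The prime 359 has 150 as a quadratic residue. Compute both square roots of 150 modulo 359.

Since 359 ≡ 3 (mod 4), a square root of 150 is 150^((359+1)/4) = 150^90 mod 359.
Repeated squaring: 150^2≡242, 150^4≡47, 150^8≡55, 150^16≡153, 150^32≡74, 150^64≡91 (mod 359).
150^90 = 150^(64+16+8+2) ≡ 48 (mod 359).
Check: 48² = 2304 ≡ 150 (mod 359). The two roots are 48 and 311.

48, 311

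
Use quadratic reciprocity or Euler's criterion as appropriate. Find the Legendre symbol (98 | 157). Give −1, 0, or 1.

-1

Pull out 2: since 157 ≡ 5 (mod 8), (2/157) = -1.
Reciprocity: 49 ≡ 1 and 157 ≡ 1 (mod 4), so (49/157) = +(157/49).
Reduce top mod 49: now compute (10/49).
Pull out 2: since 49 ≡ 1 (mod 8), (2/49) = +1.
Reciprocity: 5 ≡ 1 and 49 ≡ 1 (mod 4), so (5/49) = +(49/5).
Reduce top mod 5: now compute (4/5).
Pull out 2^2: since 5 ≡ 5 (mod 8), (2/5) = -1, so (2/5)^2 = +1.
Reached (1/5) = 1. Collecting the sign flips along the way, the symbol is -1.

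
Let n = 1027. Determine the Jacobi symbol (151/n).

Reciprocity: 151 ≡ 3 and 1027 ≡ 3 (mod 4), so (151/1027) = −(1027/151).
Reduce top mod 151: now compute (121/151).
Reciprocity: 121 ≡ 1 and 151 ≡ 3 (mod 4), so (121/151) = +(151/121).
Reduce top mod 121: now compute (30/121).
Pull out 2: since 121 ≡ 1 (mod 8), (2/121) = +1.
Reciprocity: 15 ≡ 3 and 121 ≡ 1 (mod 4), so (15/121) = +(121/15).
Reduce top mod 15: now compute (1/15).
Reached (1/15) = 1. Collecting the sign flips along the way, the symbol is -1.

-1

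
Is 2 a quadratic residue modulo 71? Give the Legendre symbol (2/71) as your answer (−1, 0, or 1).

1

Pull out 2: since 71 ≡ 7 (mod 8), (2/71) = +1.
Reached (1/71) = 1. Collecting the sign flips along the way, the symbol is +1.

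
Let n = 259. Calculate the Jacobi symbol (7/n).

0

Reciprocity: 7 ≡ 3 and 259 ≡ 3 (mod 4), so (7/259) = −(259/7).
Reduce top mod 7: now compute (0/7).
Top reduces to 0: gcd > 1, so the symbol is 0.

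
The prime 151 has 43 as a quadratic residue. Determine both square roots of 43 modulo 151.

63, 88

Since 151 ≡ 3 (mod 4), a square root of 43 is 43^((151+1)/4) = 43^38 mod 151.
Repeated squaring: 43^2≡37, 43^4≡10, 43^8≡100, 43^16≡34, 43^32≡99 (mod 151).
43^38 = 43^(32+4+2) ≡ 88 (mod 151).
Check: 88² = 7744 ≡ 43 (mod 151). The two roots are 63 and 88.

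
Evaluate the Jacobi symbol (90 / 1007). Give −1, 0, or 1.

Pull out 2: since 1007 ≡ 7 (mod 8), (2/1007) = +1.
Reciprocity: 45 ≡ 1 and 1007 ≡ 3 (mod 4), so (45/1007) = +(1007/45).
Reduce top mod 45: now compute (17/45).
Reciprocity: 17 ≡ 1 and 45 ≡ 1 (mod 4), so (17/45) = +(45/17).
Reduce top mod 17: now compute (11/17).
Reciprocity: 11 ≡ 3 and 17 ≡ 1 (mod 4), so (11/17) = +(17/11).
Reduce top mod 11: now compute (6/11).
Pull out 2: since 11 ≡ 3 (mod 8), (2/11) = -1.
Reciprocity: 3 ≡ 3 and 11 ≡ 3 (mod 4), so (3/11) = −(11/3).
Reduce top mod 3: now compute (2/3).
Pull out 2: since 3 ≡ 3 (mod 8), (2/3) = -1.
Reached (1/3) = 1. Collecting the sign flips along the way, the symbol is -1.

-1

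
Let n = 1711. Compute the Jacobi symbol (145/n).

0

Reciprocity: 145 ≡ 1 and 1711 ≡ 3 (mod 4), so (145/1711) = +(1711/145).
Reduce top mod 145: now compute (116/145).
Pull out 2^2: since 145 ≡ 1 (mod 8), (2/145) = +1, so (2/145)^2 = +1.
Reciprocity: 29 ≡ 1 and 145 ≡ 1 (mod 4), so (29/145) = +(145/29).
Reduce top mod 29: now compute (0/29).
Top reduces to 0: gcd > 1, so the symbol is 0.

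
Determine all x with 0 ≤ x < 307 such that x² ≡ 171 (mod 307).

103, 204

Since 307 ≡ 3 (mod 4), a square root of 171 is 171^((307+1)/4) = 171^77 mod 307.
Repeated squaring: 171^2≡76, 171^4≡250, 171^8≡179, 171^16≡113, 171^32≡182, 171^64≡275 (mod 307).
171^77 = 171^(64+8+4+1) ≡ 103 (mod 307).
Check: 103² = 10609 ≡ 171 (mod 307). The two roots are 103 and 204.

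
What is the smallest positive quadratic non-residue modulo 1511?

(2/1511) = +1, so 2 is a residue.
(3/1511) = +1, so 3 is a residue.
(4/1511) = +1, so 4 is a residue.
(5/1511) = +1, so 5 is a residue.
(6/1511) = +1, so 6 is a residue.
(7/1511) = +1, so 7 is a residue.
(8/1511) = +1, so 8 is a residue.
(9/1511) = +1, so 9 is a residue.
(10/1511) = +1, so 10 is a residue.
(11/1511) = −1, so 11 is the smallest positive non-residue mod 1511.

11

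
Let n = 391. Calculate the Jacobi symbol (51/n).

Reciprocity: 51 ≡ 3 and 391 ≡ 3 (mod 4), so (51/391) = −(391/51).
Reduce top mod 51: now compute (34/51).
Pull out 2: since 51 ≡ 3 (mod 8), (2/51) = -1.
Reciprocity: 17 ≡ 1 and 51 ≡ 3 (mod 4), so (17/51) = +(51/17).
Reduce top mod 17: now compute (0/17).
Top reduces to 0: gcd > 1, so the symbol is 0.

0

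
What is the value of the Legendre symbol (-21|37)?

1

Euler's criterion: (-21/37) ≡ 16^18 (mod 37).
16^2 ≡ 34 (mod 37)
16^4 ≡ 9 (mod 37)
16^8 ≡ 7 (mod 37)
16^16 ≡ 12 (mod 37)
16^18 = 16^(16+2) ≡ 1 (mod 37).
Result is 1, so (-21/37) = 1.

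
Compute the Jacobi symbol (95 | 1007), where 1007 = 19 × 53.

0

Reciprocity: 95 ≡ 3 and 1007 ≡ 3 (mod 4), so (95/1007) = −(1007/95).
Reduce top mod 95: now compute (57/95).
Reciprocity: 57 ≡ 1 and 95 ≡ 3 (mod 4), so (57/95) = +(95/57).
Reduce top mod 57: now compute (38/57).
Pull out 2: since 57 ≡ 1 (mod 8), (2/57) = +1.
Reciprocity: 19 ≡ 3 and 57 ≡ 1 (mod 4), so (19/57) = +(57/19).
Reduce top mod 19: now compute (0/19).
Top reduces to 0: gcd > 1, so the symbol is 0.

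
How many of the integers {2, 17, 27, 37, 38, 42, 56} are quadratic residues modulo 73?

(2/73) = +1 → QR.
(17/73) = -1 → non-residue.
(27/73) = +1 → QR.
(37/73) = +1 → QR.
(38/73) = +1 → QR.
(42/73) = -1 → non-residue.
(56/73) = -1 → non-residue.
Total quadratic residues among the 7: 4.

4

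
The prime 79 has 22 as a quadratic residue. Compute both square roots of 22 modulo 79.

Since 79 ≡ 3 (mod 4), a square root of 22 is 22^((79+1)/4) = 22^20 mod 79.
Repeated squaring: 22^2≡10, 22^4≡21, 22^8≡46, 22^16≡62 (mod 79).
22^20 = 22^(16+4) ≡ 38 (mod 79).
Check: 38² = 1444 ≡ 22 (mod 79). The two roots are 38 and 41.

38, 41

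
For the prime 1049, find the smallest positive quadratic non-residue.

3

(2/1049) = +1, so 2 is a residue.
(3/1049) = −1, so 3 is the smallest positive non-residue mod 1049.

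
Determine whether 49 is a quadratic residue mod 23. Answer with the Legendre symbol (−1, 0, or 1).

First reduce: 49 ≡ 3 (mod 23).
Reciprocity: 3 ≡ 3 and 23 ≡ 3 (mod 4), so (3/23) = −(23/3).
Reduce top mod 3: now compute (2/3).
Pull out 2: since 3 ≡ 3 (mod 8), (2/3) = -1.
Reached (1/3) = 1. Collecting the sign flips along the way, the symbol is +1.

1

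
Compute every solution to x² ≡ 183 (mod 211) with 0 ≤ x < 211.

Since 211 ≡ 3 (mod 4), a square root of 183 is 183^((211+1)/4) = 183^53 mod 211.
Repeated squaring: 183^2≡151, 183^4≡13, 183^8≡169, 183^16≡76, 183^32≡79 (mod 211).
183^53 = 183^(32+16+4+1) ≡ 82 (mod 211).
Check: 82² = 6724 ≡ 183 (mod 211). The two roots are 82 and 129.

82, 129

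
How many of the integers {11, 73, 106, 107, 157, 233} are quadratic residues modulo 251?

(11/251) = -1 → non-residue.
(73/251) = +1 → QR.
(106/251) = +1 → QR.
(107/251) = -1 → non-residue.
(157/251) = -1 → non-residue.
(233/251) = +1 → QR.
Total quadratic residues among the 6: 3.

3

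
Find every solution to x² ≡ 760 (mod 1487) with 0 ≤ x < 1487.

588, 899

Since 1487 ≡ 3 (mod 4), a square root of 760 is 760^((1487+1)/4) = 760^372 mod 1487.
Repeated squaring: 760^2≡644, 760^4≡1350, 760^8≡925, 760^16≡600, 760^32≡146, 760^64≡498, 760^128≡1162, 760^256≡48 (mod 1487).
760^372 = 760^(256+64+32+16+4) ≡ 588 (mod 1487).
Check: 588² = 345744 ≡ 760 (mod 1487). The two roots are 588 and 899.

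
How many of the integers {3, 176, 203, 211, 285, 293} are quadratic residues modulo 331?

(3/331) = -1 → non-residue.
(176/331) = -1 → non-residue.
(203/331) = +1 → QR.
(211/331) = -1 → non-residue.
(285/331) = -1 → non-residue.
(293/331) = +1 → QR.
Total quadratic residues among the 6: 2.

2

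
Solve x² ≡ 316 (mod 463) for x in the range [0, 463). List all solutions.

Since 463 ≡ 3 (mod 4), a square root of 316 is 316^((463+1)/4) = 316^116 mod 463.
Repeated squaring: 316^2≡311, 316^4≡417, 316^8≡264, 316^16≡246, 316^32≡326, 316^64≡249 (mod 463).
316^116 = 316^(64+32+16+4) ≡ 162 (mod 463).
Check: 162² = 26244 ≡ 316 (mod 463). The two roots are 162 and 301.

162, 301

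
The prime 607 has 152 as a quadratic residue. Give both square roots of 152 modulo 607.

303, 304

Since 607 ≡ 3 (mod 4), a square root of 152 is 152^((607+1)/4) = 152^152 mod 607.
Repeated squaring: 152^2≡38, 152^4≡230, 152^8≡91, 152^16≡390, 152^32≡350, 152^64≡493, 152^128≡249 (mod 607).
152^152 = 152^(128+16+8) ≡ 304 (mod 607).
Check: 304² = 92416 ≡ 152 (mod 607). The two roots are 303 and 304.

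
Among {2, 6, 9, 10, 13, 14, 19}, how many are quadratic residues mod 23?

4

(2/23) = +1 → QR.
(6/23) = +1 → QR.
(9/23) = +1 → QR.
(10/23) = -1 → non-residue.
(13/23) = +1 → QR.
(14/23) = -1 → non-residue.
(19/23) = -1 → non-residue.
Total quadratic residues among the 7: 4.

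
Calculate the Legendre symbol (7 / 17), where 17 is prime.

-1

Reciprocity: 7 ≡ 3 and 17 ≡ 1 (mod 4), so (7/17) = +(17/7).
Reduce top mod 7: now compute (3/7).
Reciprocity: 3 ≡ 3 and 7 ≡ 3 (mod 4), so (3/7) = −(7/3).
Reduce top mod 3: now compute (1/3).
Reached (1/3) = 1. Collecting the sign flips along the way, the symbol is -1.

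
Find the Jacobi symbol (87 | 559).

Reciprocity: 87 ≡ 3 and 559 ≡ 3 (mod 4), so (87/559) = −(559/87).
Reduce top mod 87: now compute (37/87).
Reciprocity: 37 ≡ 1 and 87 ≡ 3 (mod 4), so (37/87) = +(87/37).
Reduce top mod 37: now compute (13/37).
Reciprocity: 13 ≡ 1 and 37 ≡ 1 (mod 4), so (13/37) = +(37/13).
Reduce top mod 13: now compute (11/13).
Reciprocity: 11 ≡ 3 and 13 ≡ 1 (mod 4), so (11/13) = +(13/11).
Reduce top mod 11: now compute (2/11).
Pull out 2: since 11 ≡ 3 (mod 8), (2/11) = -1.
Reached (1/11) = 1. Collecting the sign flips along the way, the symbol is +1.

1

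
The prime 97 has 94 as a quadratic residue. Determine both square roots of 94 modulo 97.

26, 71

97 ≡ 1 (mod 4), so we find a root by search.
Trying successive values, 26² = 676 ≡ 94 (mod 97). The other root is 97 − 26 = 71.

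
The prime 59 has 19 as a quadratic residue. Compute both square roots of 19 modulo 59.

Since 59 ≡ 3 (mod 4), a square root of 19 is 19^((59+1)/4) = 19^15 mod 59.
Repeated squaring: 19^2≡7, 19^4≡49, 19^8≡41 (mod 59).
19^15 = 19^(8+4+2+1) ≡ 45 (mod 59).
Check: 45² = 2025 ≡ 19 (mod 59). The two roots are 14 and 45.

14, 45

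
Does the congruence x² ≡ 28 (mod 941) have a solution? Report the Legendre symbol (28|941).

-1

Pull out 2^2: since 941 ≡ 5 (mod 8), (2/941) = -1, so (2/941)^2 = +1.
Reciprocity: 7 ≡ 3 and 941 ≡ 1 (mod 4), so (7/941) = +(941/7).
Reduce top mod 7: now compute (3/7).
Reciprocity: 3 ≡ 3 and 7 ≡ 3 (mod 4), so (3/7) = −(7/3).
Reduce top mod 3: now compute (1/3).
Reached (1/3) = 1. Collecting the sign flips along the way, the symbol is -1.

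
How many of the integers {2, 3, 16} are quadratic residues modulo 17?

(2/17) = +1 → QR.
(3/17) = -1 → non-residue.
(16/17) = +1 → QR.
Total quadratic residues among the 3: 2.

2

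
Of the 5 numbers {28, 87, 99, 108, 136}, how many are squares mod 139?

3

(28/139) = +1 → QR.
(87/139) = -1 → non-residue.
(99/139) = +1 → QR.
(108/139) = -1 → non-residue.
(136/139) = +1 → QR.
Total quadratic residues among the 5: 3.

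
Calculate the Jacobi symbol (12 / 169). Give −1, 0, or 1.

1

Pull out 2^2: since 169 ≡ 1 (mod 8), (2/169) = +1, so (2/169)^2 = +1.
Reciprocity: 3 ≡ 3 and 169 ≡ 1 (mod 4), so (3/169) = +(169/3).
Reduce top mod 3: now compute (1/3).
Reached (1/3) = 1. Collecting the sign flips along the way, the symbol is +1.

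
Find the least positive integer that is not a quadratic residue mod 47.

(2/47) = +1, so 2 is a residue.
(3/47) = +1, so 3 is a residue.
(4/47) = +1, so 4 is a residue.
(5/47) = −1, so 5 is the smallest positive non-residue mod 47.

5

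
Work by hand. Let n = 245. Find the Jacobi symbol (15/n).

Reciprocity: 15 ≡ 3 and 245 ≡ 1 (mod 4), so (15/245) = +(245/15).
Reduce top mod 15: now compute (5/15).
Reciprocity: 5 ≡ 1 and 15 ≡ 3 (mod 4), so (5/15) = +(15/5).
Reduce top mod 5: now compute (0/5).
Top reduces to 0: gcd > 1, so the symbol is 0.

0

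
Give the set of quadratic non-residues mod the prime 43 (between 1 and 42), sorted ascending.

Square k = 1,…,21 (k and 43−k give the same square):
1²=1, 2²=4, 3²=9, 4²=16, 5²=25, 6²=36, 7²≡6, 8²≡21, 9²≡38, 10²≡14, 11²≡35, 12²≡15, 13²≡40, 14²≡24, 15²≡10, 16²≡41, 17²≡31, 18²≡23, 19²≡17, 20²≡13, 21²≡11 (mod 43).
The residues are {1, 4, 6, 9, 10, 11, 13, 14, 15, 16, 17, 21, 23, 24, 25, 31, 35, 36, 38, 40, 41}; the non-residues are the remaining 21 nonzero classes.

2, 3, 5, 7, 8, 12, 18, 19, 20, 22, 26, 27, 28, 29, 30, 32, 33, 34, 37, 39, 42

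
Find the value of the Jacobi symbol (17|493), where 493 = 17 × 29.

Reciprocity: 17 ≡ 1 and 493 ≡ 1 (mod 4), so (17/493) = +(493/17).
Reduce top mod 17: now compute (0/17).
Top reduces to 0: gcd > 1, so the symbol is 0.

0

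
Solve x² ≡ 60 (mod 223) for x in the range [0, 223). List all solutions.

27, 196

Since 223 ≡ 3 (mod 4), a square root of 60 is 60^((223+1)/4) = 60^56 mod 223.
Repeated squaring: 60^2≡32, 60^4≡132, 60^8≡30, 60^16≡8, 60^32≡64 (mod 223).
60^56 = 60^(32+16+8) ≡ 196 (mod 223).
Check: 196² = 38416 ≡ 60 (mod 223). The two roots are 27 and 196.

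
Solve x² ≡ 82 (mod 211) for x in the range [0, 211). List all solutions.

90, 121

Since 211 ≡ 3 (mod 4), a square root of 82 is 82^((211+1)/4) = 82^53 mod 211.
Repeated squaring: 82^2≡183, 82^4≡151, 82^8≡13, 82^16≡169, 82^32≡76 (mod 211).
82^53 = 82^(32+16+4+1) ≡ 121 (mod 211).
Check: 121² = 14641 ≡ 82 (mod 211). The two roots are 90 and 121.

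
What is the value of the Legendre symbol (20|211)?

1

Pull out 2^2: since 211 ≡ 3 (mod 8), (2/211) = -1, so (2/211)^2 = +1.
Reciprocity: 5 ≡ 1 and 211 ≡ 3 (mod 4), so (5/211) = +(211/5).
Reduce top mod 5: now compute (1/5).
Reached (1/5) = 1. Collecting the sign flips along the way, the symbol is +1.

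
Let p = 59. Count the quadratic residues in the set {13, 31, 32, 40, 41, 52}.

(13/59) = -1 → non-residue.
(31/59) = -1 → non-residue.
(32/59) = -1 → non-residue.
(40/59) = -1 → non-residue.
(41/59) = +1 → QR.
(52/59) = -1 → non-residue.
Total quadratic residues among the 6: 1.

1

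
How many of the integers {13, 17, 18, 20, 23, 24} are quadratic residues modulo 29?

4

(13/29) = +1 → QR.
(17/29) = -1 → non-residue.
(18/29) = -1 → non-residue.
(20/29) = +1 → QR.
(23/29) = +1 → QR.
(24/29) = +1 → QR.
Total quadratic residues among the 6: 4.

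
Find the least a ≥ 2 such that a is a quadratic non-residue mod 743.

5

(2/743) = +1, so 2 is a residue.
(3/743) = +1, so 3 is a residue.
(4/743) = +1, so 4 is a residue.
(5/743) = −1, so 5 is the smallest positive non-residue mod 743.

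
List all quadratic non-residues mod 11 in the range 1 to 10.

2, 6, 7, 8, 10

Square k = 1,…,5 (k and 11−k give the same square):
1²=1, 2²=4, 3²=9, 4²≡5, 5²≡3 (mod 11).
The residues are {1, 3, 4, 5, 9}; the non-residues are the remaining 5 nonzero classes.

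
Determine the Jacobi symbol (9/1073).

Reciprocity: 9 ≡ 1 and 1073 ≡ 1 (mod 4), so (9/1073) = +(1073/9).
Reduce top mod 9: now compute (2/9).
Pull out 2: since 9 ≡ 1 (mod 8), (2/9) = +1.
Reached (1/9) = 1. Collecting the sign flips along the way, the symbol is +1.

1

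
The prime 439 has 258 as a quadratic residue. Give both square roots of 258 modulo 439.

Since 439 ≡ 3 (mod 4), a square root of 258 is 258^((439+1)/4) = 258^110 mod 439.
Repeated squaring: 258^2≡275, 258^4≡117, 258^8≡80, 258^16≡254, 258^32≡422, 258^64≡289 (mod 439).
258^110 = 258^(64+32+8+4+2) ≡ 280 (mod 439).
Check: 280² = 78400 ≡ 258 (mod 439). The two roots are 159 and 280.

159, 280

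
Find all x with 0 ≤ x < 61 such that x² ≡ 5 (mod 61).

61 ≡ 1 (mod 4), so we find a root by search.
Trying successive values, 26² = 676 ≡ 5 (mod 61). The other root is 61 − 26 = 35.

26, 35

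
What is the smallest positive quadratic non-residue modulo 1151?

(2/1151) = +1, so 2 is a residue.
(3/1151) = +1, so 3 is a residue.
(4/1151) = +1, so 4 is a residue.
(5/1151) = +1, so 5 is a residue.
(6/1151) = +1, so 6 is a residue.
(7/1151) = +1, so 7 is a residue.
(8/1151) = +1, so 8 is a residue.
(9/1151) = +1, so 9 is a residue.
(10/1151) = +1, so 10 is a residue.
(11/1151) = +1, so 11 is a residue.
(12/1151) = +1, so 12 is a residue.
(13/1151) = −1, so 13 is the smallest positive non-residue mod 1151.

13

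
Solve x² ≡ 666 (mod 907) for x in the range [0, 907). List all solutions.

185, 722

Since 907 ≡ 3 (mod 4), a square root of 666 is 666^((907+1)/4) = 666^227 mod 907.
Repeated squaring: 666^2≡33, 666^4≡182, 666^8≡472, 666^16≡569, 666^32≡869, 666^64≡537, 666^128≡850 (mod 907).
666^227 = 666^(128+64+32+2+1) ≡ 185 (mod 907).
Check: 185² = 34225 ≡ 666 (mod 907). The two roots are 185 and 722.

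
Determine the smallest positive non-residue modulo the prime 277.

2

(2/277) = −1, so 2 is the smallest positive non-residue mod 277.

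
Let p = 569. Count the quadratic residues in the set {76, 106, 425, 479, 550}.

(76/569) = -1 → non-residue.
(106/569) = -1 → non-residue.
(425/569) = +1 → QR.
(479/569) = +1 → QR.
(550/569) = -1 → non-residue.
Total quadratic residues among the 5: 2.

2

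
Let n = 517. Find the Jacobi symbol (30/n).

1

Pull out 2: since 517 ≡ 5 (mod 8), (2/517) = -1.
Reciprocity: 15 ≡ 3 and 517 ≡ 1 (mod 4), so (15/517) = +(517/15).
Reduce top mod 15: now compute (7/15).
Reciprocity: 7 ≡ 3 and 15 ≡ 3 (mod 4), so (7/15) = −(15/7).
Reduce top mod 7: now compute (1/7).
Reached (1/7) = 1. Collecting the sign flips along the way, the symbol is +1.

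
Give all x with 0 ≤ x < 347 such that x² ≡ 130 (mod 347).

60, 287

Since 347 ≡ 3 (mod 4), a square root of 130 is 130^((347+1)/4) = 130^87 mod 347.
Repeated squaring: 130^2≡244, 130^4≡199, 130^8≡43, 130^16≡114, 130^32≡157, 130^64≡12 (mod 347).
130^87 = 130^(64+16+4+2+1) ≡ 287 (mod 347).
Check: 287² = 82369 ≡ 130 (mod 347). The two roots are 60 and 287.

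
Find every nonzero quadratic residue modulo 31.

1 2 4 5 7 8 9 10 14 16 18 19 20 25 28

Square k = 1,…,15 (k and 31−k give the same square):
1²=1, 2²=4, 3²=9, 4²=16, 5²=25, 6²≡5, 7²≡18, 8²≡2, 9²≡19, 10²≡7, 11²≡28, 12²≡20, 13²≡14, 14²≡10, 15²≡8 (mod 31).
So the quadratic residues mod 31 are {1, 2, 4, 5, 7, 8, 9, 10, 14, 16, 18, 19, 20, 25, 28}.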